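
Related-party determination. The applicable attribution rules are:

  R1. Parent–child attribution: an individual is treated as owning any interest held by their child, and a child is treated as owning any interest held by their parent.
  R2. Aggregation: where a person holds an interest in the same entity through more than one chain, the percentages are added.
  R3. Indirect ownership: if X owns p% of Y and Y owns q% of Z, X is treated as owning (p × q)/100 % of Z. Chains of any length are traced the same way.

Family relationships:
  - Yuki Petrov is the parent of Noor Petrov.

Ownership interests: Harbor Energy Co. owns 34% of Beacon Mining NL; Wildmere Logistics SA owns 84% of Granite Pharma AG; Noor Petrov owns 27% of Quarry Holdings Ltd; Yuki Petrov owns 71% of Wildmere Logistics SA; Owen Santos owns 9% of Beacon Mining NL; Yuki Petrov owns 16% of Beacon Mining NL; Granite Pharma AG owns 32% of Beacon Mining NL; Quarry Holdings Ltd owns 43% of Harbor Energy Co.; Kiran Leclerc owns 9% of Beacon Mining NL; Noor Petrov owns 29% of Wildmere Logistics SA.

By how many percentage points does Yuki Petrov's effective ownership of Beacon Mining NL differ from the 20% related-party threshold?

By parent–child attribution (R1), Yuki Petrov is treated as also owning Noor Petrov's interest in Wildmere Logistics SA, giving 71% + 29% = 100%.
By parent–child attribution (R1), Yuki Petrov is treated as owning Noor Petrov's 27% interest in Quarry Holdings Ltd.
Chain via Wildmere Logistics SA → Granite Pharma AG (R3): 100% × 84% × 32% = 26.88% of Beacon Mining NL.
Direct interest in Beacon Mining NL: 16%.
Chain via Quarry Holdings Ltd → Harbor Energy Co. (R3): 27% × 43% × 34% = 3.9474% of Beacon Mining NL.
Aggregating (R2): 26.88% + 16% + 3.9474% = 46.8274%.
46.8274% exceeds the 20% threshold by 26.8274 percentage points.

26.8274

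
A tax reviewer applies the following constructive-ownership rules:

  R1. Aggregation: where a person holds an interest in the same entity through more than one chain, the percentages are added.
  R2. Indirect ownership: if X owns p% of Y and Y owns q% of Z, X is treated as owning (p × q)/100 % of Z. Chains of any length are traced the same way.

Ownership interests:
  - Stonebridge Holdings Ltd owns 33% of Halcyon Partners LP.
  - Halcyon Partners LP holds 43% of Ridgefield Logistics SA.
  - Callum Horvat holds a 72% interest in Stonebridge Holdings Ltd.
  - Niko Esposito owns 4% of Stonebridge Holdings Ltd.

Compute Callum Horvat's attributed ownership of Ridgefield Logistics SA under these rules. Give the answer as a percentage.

10.2168%

Chain via Stonebridge Holdings Ltd → Halcyon Partners LP (R2): 72% × 33% × 43% = 10.2168% of Ridgefield Logistics SA.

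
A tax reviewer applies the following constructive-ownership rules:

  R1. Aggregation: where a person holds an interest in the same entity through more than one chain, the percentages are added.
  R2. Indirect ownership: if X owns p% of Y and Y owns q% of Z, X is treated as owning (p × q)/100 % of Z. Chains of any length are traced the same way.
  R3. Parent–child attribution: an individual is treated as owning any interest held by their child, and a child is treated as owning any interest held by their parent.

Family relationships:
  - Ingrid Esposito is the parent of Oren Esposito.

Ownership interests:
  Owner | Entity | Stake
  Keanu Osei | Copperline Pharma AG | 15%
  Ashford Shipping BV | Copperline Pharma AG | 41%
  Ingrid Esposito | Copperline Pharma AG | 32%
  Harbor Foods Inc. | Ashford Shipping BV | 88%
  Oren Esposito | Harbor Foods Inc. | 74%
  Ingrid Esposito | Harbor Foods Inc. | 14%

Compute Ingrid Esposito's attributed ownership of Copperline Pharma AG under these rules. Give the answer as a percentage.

By parent–child attribution (R3), Ingrid Esposito is treated as also owning Oren Esposito's interest in Harbor Foods Inc, giving 14% + 74% = 88%.
Chain via Harbor Foods Inc. → Ashford Shipping BV (R2): 88% × 88% × 41% = 31.7504% of Copperline Pharma AG.
Direct interest in Copperline Pharma AG: 32%.
Aggregating (R1): 31.7504% + 32% = 63.7504%.

63.7504%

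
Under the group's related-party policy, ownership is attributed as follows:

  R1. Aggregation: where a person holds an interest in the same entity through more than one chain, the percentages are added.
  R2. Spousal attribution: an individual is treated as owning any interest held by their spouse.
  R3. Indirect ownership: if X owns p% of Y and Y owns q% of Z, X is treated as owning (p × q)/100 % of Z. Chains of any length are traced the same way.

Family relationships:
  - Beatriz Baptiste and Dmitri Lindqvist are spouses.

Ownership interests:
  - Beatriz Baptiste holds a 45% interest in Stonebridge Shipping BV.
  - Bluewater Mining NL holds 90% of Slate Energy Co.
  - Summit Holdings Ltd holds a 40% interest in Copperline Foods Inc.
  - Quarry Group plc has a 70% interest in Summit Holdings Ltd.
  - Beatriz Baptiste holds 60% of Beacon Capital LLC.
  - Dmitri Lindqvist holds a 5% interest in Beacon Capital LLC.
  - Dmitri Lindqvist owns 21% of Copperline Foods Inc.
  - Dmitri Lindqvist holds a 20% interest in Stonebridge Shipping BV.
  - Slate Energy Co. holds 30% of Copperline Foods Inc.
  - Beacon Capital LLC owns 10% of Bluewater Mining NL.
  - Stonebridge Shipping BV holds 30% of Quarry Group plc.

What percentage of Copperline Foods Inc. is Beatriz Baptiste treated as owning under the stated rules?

28.215%

By spousal attribution (R2), Beatriz Baptiste is treated as also owning Dmitri Lindqvist's interest in Stonebridge Shipping BV, giving 45% + 20% = 65%.
By spousal attribution (R2), Beatriz Baptiste is treated as also owning Dmitri Lindqvist's interest in Beacon Capital LLC, giving 60% + 5% = 65%.
By spousal attribution (R2), Beatriz Baptiste is treated as owning Dmitri Lindqvist's 21% interest in Copperline Foods Inc.
Chain via Stonebridge Shipping BV → Quarry Group plc → Summit Holdings Ltd (R3): 65% × 30% × 70% × 40% = 5.46% of Copperline Foods Inc.
Chain via Beacon Capital LLC → Bluewater Mining NL → Slate Energy Co. (R3): 65% × 10% × 90% × 30% = 1.755% of Copperline Foods Inc.
Direct interest in Copperline Foods Inc: 21%.
Aggregating (R1): 5.46% + 1.755% + 21% = 28.215%.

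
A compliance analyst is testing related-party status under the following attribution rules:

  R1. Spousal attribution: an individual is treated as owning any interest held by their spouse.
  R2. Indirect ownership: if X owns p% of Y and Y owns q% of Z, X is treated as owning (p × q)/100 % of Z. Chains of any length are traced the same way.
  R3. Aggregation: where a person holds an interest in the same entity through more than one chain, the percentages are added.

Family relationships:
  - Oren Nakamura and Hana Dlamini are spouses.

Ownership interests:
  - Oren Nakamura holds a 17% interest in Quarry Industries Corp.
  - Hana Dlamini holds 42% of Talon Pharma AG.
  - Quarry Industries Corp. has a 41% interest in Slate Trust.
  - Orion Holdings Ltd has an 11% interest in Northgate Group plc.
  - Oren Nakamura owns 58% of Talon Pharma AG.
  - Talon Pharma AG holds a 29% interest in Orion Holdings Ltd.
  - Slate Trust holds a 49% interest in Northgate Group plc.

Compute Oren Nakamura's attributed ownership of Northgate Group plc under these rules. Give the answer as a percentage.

By spousal attribution (R1), Oren Nakamura is treated as also owning Hana Dlamini's interest in Talon Pharma AG, giving 58% + 42% = 100%.
Chain via Talon Pharma AG → Orion Holdings Ltd (R2): 100% × 29% × 11% = 3.19% of Northgate Group plc.
Chain via Quarry Industries Corp. → Slate Trust (R2): 17% × 41% × 49% = 3.4153% of Northgate Group plc.
Aggregating (R3): 3.19% + 3.4153% = 6.6053%.

6.6053%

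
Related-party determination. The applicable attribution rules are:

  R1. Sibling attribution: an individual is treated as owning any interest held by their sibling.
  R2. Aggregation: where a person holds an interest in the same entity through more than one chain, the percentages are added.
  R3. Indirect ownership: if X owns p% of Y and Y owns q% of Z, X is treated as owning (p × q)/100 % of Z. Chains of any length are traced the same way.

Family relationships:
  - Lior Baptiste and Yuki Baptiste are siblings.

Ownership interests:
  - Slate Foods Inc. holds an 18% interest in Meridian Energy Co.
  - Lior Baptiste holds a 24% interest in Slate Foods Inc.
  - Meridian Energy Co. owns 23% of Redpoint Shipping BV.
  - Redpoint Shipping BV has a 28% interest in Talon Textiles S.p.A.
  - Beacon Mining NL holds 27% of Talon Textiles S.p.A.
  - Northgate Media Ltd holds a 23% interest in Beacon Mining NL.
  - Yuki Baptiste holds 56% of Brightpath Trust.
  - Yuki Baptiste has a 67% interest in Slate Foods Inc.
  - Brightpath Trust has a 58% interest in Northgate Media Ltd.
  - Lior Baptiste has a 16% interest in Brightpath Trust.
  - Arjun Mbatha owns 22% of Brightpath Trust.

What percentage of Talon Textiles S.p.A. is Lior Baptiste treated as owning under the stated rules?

By sibling attribution (R1), Lior Baptiste is treated as also owning Yuki Baptiste's interest in Slate Foods Inc, giving 24% + 67% = 91%.
By sibling attribution (R1), Lior Baptiste is treated as also owning Yuki Baptiste's interest in Brightpath Trust, giving 16% + 56% = 72%.
Chain via Slate Foods Inc. → Meridian Energy Co. → Redpoint Shipping BV (R3): 91% × 18% × 23% × 28% = 1.054872% of Talon Textiles S.p.A.
Chain via Brightpath Trust → Northgate Media Ltd → Beacon Mining NL (R3): 72% × 58% × 23% × 27% = 2.593296% of Talon Textiles S.p.A.
Aggregating (R2): 1.054872% + 2.593296% = 3.648168%.

3.648168%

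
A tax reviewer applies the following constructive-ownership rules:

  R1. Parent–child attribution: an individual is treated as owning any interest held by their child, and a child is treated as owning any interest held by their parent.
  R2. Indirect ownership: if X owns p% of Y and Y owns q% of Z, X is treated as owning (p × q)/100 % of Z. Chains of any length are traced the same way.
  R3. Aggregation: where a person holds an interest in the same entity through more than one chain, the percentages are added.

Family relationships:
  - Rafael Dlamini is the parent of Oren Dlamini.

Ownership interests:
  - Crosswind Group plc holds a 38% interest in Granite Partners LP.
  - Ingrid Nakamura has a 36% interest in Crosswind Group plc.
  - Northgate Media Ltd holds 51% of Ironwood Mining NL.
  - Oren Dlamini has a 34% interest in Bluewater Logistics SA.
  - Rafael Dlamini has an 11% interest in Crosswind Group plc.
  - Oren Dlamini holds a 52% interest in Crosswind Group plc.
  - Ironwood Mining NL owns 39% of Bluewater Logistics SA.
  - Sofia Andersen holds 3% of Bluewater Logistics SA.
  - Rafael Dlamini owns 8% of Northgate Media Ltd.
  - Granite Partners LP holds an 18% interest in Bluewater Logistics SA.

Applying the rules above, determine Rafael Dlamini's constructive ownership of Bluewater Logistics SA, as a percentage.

39.9004%

By parent–child attribution (R1), Rafael Dlamini is treated as also owning Oren Dlamini's interest in Crosswind Group plc, giving 11% + 52% = 63%.
By parent–child attribution (R1), Rafael Dlamini is treated as owning Oren Dlamini's 34% interest in Bluewater Logistics SA.
Chain via Northgate Media Ltd → Ironwood Mining NL (R2): 8% × 51% × 39% = 1.5912% of Bluewater Logistics SA.
Chain via Crosswind Group plc → Granite Partners LP (R2): 63% × 38% × 18% = 4.3092% of Bluewater Logistics SA.
Direct interest in Bluewater Logistics SA: 34%.
Aggregating (R3): 1.5912% + 4.3092% + 34% = 39.9004%.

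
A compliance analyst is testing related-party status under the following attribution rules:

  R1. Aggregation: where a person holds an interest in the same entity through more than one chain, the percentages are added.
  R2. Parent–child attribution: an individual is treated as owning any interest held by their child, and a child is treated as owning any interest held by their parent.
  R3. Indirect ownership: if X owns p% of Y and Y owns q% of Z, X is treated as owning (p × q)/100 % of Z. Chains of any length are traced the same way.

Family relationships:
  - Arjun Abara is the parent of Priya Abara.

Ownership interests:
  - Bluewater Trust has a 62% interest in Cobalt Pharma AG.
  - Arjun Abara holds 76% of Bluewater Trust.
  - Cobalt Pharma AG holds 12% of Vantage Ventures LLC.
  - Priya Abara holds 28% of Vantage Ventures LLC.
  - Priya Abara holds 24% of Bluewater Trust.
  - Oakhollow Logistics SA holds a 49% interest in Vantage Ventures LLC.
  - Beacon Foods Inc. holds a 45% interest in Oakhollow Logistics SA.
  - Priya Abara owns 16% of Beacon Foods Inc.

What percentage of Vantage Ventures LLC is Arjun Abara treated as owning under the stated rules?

By parent–child attribution (R2), Arjun Abara is treated as also owning Priya Abara's interest in Bluewater Trust, giving 76% + 24% = 100%.
By parent–child attribution (R2), Arjun Abara is treated as owning Priya Abara's 16% interest in Beacon Foods Inc.
By parent–child attribution (R2), Arjun Abara is treated as owning Priya Abara's 28% interest in Vantage Ventures LLC.
Chain via Bluewater Trust → Cobalt Pharma AG (R3): 100% × 62% × 12% = 7.44% of Vantage Ventures LLC.
Chain via Beacon Foods Inc. → Oakhollow Logistics SA (R3): 16% × 45% × 49% = 3.528% of Vantage Ventures LLC.
Direct interest in Vantage Ventures LLC: 28%.
Aggregating (R1): 7.44% + 3.528% + 28% = 38.968%.

38.968%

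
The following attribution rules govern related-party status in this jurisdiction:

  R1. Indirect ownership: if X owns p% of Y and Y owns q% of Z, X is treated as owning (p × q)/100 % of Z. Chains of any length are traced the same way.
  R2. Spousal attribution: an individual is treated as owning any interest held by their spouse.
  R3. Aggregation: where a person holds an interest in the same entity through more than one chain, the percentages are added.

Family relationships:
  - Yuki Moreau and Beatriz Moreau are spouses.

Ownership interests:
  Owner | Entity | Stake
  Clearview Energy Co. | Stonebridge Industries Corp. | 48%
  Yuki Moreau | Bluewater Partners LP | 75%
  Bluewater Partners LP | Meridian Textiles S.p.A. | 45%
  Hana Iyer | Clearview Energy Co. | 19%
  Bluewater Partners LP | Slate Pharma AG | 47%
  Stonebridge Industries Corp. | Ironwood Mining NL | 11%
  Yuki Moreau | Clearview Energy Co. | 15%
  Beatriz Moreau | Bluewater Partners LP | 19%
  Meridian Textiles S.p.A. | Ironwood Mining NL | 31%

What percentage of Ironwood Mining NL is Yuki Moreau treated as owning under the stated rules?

13.905%

By spousal attribution (R2), Yuki Moreau is treated as also owning Beatriz Moreau's interest in Bluewater Partners LP, giving 75% + 19% = 94%.
Chain via Clearview Energy Co. → Stonebridge Industries Corp. (R1): 15% × 48% × 11% = 0.792% of Ironwood Mining NL.
Chain via Bluewater Partners LP → Meridian Textiles S.p.A. (R1): 94% × 45% × 31% = 13.113% of Ironwood Mining NL.
Aggregating (R3): 0.792% + 13.113% = 13.905%.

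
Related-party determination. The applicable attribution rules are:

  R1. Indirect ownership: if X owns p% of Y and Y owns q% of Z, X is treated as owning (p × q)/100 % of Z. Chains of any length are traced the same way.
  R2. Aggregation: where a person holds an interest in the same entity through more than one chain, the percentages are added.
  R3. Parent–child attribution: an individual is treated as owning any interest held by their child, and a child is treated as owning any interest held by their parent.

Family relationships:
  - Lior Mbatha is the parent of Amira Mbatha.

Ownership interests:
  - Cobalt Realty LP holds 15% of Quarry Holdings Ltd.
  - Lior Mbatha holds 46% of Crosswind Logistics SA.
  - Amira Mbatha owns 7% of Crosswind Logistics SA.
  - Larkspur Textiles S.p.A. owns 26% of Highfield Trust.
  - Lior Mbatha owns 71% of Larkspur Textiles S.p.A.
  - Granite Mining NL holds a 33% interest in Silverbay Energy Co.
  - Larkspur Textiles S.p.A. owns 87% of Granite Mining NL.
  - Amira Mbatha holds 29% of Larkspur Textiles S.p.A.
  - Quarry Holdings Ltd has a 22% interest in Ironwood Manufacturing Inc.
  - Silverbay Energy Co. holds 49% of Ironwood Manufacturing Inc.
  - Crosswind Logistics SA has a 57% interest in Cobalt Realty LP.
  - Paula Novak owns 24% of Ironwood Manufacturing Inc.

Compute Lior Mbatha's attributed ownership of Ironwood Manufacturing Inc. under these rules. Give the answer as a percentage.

15.06483%

By parent–child attribution (R3), Lior Mbatha is treated as also owning Amira Mbatha's interest in Larkspur Textiles S.p.A, giving 71% + 29% = 100%.
By parent–child attribution (R3), Lior Mbatha is treated as also owning Amira Mbatha's interest in Crosswind Logistics SA, giving 46% + 7% = 53%.
Chain via Larkspur Textiles S.p.A. → Granite Mining NL → Silverbay Energy Co. (R1): 100% × 87% × 33% × 49% = 14.0679% of Ironwood Manufacturing Inc.
Chain via Crosswind Logistics SA → Cobalt Realty LP → Quarry Holdings Ltd (R1): 53% × 57% × 15% × 22% = 0.99693% of Ironwood Manufacturing Inc.
Aggregating (R2): 14.0679% + 0.99693% = 15.06483%.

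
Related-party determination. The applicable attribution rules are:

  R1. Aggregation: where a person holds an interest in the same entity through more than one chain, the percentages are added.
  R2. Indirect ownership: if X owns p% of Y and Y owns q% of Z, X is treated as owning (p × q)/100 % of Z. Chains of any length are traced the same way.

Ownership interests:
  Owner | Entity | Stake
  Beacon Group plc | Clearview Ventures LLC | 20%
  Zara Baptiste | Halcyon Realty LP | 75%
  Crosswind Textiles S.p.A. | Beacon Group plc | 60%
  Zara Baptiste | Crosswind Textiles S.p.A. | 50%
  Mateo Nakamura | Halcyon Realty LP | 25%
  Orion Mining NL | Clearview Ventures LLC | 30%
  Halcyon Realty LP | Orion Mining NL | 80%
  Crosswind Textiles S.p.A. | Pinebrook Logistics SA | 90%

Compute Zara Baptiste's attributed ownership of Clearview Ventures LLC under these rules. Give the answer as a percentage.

Chain via Crosswind Textiles S.p.A. → Beacon Group plc (R2): 50% × 60% × 20% = 6% of Clearview Ventures LLC.
Chain via Halcyon Realty LP → Orion Mining NL (R2): 75% × 80% × 30% = 18% of Clearview Ventures LLC.
Aggregating (R1): 6% + 18% = 24%.

24%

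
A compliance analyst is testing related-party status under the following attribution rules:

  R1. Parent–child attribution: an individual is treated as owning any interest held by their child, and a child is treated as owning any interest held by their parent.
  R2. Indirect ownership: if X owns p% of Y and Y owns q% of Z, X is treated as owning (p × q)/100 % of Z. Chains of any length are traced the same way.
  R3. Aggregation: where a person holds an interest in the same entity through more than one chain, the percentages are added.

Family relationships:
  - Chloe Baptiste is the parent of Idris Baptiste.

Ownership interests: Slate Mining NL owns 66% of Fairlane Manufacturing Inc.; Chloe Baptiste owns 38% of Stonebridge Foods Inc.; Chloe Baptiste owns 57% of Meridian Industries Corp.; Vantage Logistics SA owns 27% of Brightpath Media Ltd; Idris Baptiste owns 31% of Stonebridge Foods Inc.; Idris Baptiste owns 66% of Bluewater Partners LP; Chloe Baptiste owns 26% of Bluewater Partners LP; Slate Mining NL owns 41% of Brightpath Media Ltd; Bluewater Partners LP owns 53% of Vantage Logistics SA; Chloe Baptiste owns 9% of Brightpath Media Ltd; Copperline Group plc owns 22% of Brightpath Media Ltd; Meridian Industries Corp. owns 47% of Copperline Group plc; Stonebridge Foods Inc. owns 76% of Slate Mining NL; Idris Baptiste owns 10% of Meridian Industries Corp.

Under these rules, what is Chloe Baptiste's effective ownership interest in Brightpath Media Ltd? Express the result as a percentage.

50.5934%

By parent–child attribution (R1), Chloe Baptiste is treated as also owning Idris Baptiste's interest in Meridian Industries Corp, giving 57% + 10% = 67%.
By parent–child attribution (R1), Chloe Baptiste is treated as also owning Idris Baptiste's interest in Bluewater Partners LP, giving 26% + 66% = 92%.
By parent–child attribution (R1), Chloe Baptiste is treated as also owning Idris Baptiste's interest in Stonebridge Foods Inc, giving 38% + 31% = 69%.
Chain via Meridian Industries Corp. → Copperline Group plc (R2): 67% × 47% × 22% = 6.9278% of Brightpath Media Ltd.
Chain via Bluewater Partners LP → Vantage Logistics SA (R2): 92% × 53% × 27% = 13.1652% of Brightpath Media Ltd.
Chain via Stonebridge Foods Inc. → Slate Mining NL (R2): 69% × 76% × 41% = 21.5004% of Brightpath Media Ltd.
Direct interest in Brightpath Media Ltd: 9%.
Aggregating (R3): 6.9278% + 13.1652% + 21.5004% + 9% = 50.5934%.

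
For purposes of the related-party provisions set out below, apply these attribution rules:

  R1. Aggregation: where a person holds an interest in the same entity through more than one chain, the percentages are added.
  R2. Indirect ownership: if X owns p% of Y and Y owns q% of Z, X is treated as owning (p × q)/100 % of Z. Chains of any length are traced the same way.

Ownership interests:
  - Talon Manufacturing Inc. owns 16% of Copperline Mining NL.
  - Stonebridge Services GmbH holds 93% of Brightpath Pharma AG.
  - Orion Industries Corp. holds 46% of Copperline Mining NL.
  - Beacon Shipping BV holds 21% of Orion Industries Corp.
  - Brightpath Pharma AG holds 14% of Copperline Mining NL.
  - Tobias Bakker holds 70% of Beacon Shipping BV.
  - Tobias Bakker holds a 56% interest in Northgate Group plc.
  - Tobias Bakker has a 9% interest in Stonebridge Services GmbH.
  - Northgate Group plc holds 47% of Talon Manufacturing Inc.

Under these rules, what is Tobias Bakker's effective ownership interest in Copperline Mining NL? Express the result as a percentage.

12.145%

Chain via Stonebridge Services GmbH → Brightpath Pharma AG (R2): 9% × 93% × 14% = 1.1718% of Copperline Mining NL.
Chain via Northgate Group plc → Talon Manufacturing Inc. (R2): 56% × 47% × 16% = 4.2112% of Copperline Mining NL.
Chain via Beacon Shipping BV → Orion Industries Corp. (R2): 70% × 21% × 46% = 6.762% of Copperline Mining NL.
Aggregating (R1): 1.1718% + 4.2112% + 6.762% = 12.145%.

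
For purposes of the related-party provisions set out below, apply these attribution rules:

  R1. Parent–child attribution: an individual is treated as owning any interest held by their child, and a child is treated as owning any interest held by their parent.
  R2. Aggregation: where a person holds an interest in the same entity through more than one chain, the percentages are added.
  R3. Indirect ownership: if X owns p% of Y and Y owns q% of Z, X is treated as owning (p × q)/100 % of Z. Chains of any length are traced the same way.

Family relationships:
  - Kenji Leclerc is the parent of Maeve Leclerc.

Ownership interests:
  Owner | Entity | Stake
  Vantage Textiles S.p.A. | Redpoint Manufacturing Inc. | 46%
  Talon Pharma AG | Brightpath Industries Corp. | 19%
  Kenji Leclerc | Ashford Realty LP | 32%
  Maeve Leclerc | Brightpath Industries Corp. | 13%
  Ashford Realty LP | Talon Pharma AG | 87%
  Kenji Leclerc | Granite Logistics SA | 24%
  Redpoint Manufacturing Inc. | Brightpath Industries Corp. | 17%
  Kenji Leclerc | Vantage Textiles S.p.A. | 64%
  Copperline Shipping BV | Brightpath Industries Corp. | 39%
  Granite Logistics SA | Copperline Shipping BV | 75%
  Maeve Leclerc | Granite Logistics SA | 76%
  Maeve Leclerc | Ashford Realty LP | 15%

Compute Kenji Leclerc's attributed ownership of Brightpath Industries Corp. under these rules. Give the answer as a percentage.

By parent–child attribution (R1), Kenji Leclerc is treated as also owning Maeve Leclerc's interest in Ashford Realty LP, giving 32% + 15% = 47%.
By parent–child attribution (R1), Kenji Leclerc is treated as also owning Maeve Leclerc's interest in Granite Logistics SA, giving 24% + 76% = 100%.
By parent–child attribution (R1), Kenji Leclerc is treated as owning Maeve Leclerc's 13% interest in Brightpath Industries Corp.
Chain via Vantage Textiles S.p.A. → Redpoint Manufacturing Inc. (R3): 64% × 46% × 17% = 5.0048% of Brightpath Industries Corp.
Chain via Ashford Realty LP → Talon Pharma AG (R3): 47% × 87% × 19% = 7.7691% of Brightpath Industries Corp.
Chain via Granite Logistics SA → Copperline Shipping BV (R3): 100% × 75% × 39% = 29.25% of Brightpath Industries Corp.
Direct interest in Brightpath Industries Corp: 13%.
Aggregating (R2): 5.0048% + 7.7691% + 29.25% + 13% = 55.0239%.

55.0239%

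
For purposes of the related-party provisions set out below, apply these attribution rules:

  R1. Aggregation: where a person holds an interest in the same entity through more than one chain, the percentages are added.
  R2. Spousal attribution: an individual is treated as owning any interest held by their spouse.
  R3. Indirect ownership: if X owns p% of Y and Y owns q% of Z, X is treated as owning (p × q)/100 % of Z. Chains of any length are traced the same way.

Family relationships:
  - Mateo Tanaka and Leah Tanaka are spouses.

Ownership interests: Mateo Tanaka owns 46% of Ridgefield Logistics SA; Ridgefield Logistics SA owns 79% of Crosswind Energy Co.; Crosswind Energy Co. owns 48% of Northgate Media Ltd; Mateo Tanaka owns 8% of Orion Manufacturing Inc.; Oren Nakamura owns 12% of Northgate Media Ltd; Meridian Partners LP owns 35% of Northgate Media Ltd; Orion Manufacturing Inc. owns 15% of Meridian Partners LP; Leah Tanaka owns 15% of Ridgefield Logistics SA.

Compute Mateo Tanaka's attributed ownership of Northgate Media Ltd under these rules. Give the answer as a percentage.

By spousal attribution (R2), Mateo Tanaka is treated as also owning Leah Tanaka's interest in Ridgefield Logistics SA, giving 46% + 15% = 61%.
Chain via Ridgefield Logistics SA → Crosswind Energy Co. (R3): 61% × 79% × 48% = 23.1312% of Northgate Media Ltd.
Chain via Orion Manufacturing Inc. → Meridian Partners LP (R3): 8% × 15% × 35% = 0.42% of Northgate Media Ltd.
Aggregating (R1): 23.1312% + 0.42% = 23.5512%.

23.5512%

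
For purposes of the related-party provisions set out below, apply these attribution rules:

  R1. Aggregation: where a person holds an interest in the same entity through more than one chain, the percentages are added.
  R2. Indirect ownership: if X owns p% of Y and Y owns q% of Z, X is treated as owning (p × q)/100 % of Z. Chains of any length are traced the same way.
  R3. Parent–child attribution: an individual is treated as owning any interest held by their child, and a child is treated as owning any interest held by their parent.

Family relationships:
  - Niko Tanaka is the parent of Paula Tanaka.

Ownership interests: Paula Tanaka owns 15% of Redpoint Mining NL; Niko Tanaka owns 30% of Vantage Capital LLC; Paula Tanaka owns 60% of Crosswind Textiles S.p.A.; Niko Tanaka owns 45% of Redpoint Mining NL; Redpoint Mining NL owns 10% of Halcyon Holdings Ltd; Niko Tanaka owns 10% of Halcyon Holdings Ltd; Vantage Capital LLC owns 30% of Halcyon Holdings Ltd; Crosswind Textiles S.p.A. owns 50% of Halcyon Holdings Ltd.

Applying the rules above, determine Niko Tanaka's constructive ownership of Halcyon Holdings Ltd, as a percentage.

55%

By parent–child attribution (R3), Niko Tanaka is treated as also owning Paula Tanaka's interest in Redpoint Mining NL, giving 45% + 15% = 60%.
By parent–child attribution (R3), Niko Tanaka is treated as owning Paula Tanaka's 60% interest in Crosswind Textiles S.p.A.
Chain via Redpoint Mining NL (R2): 60% × 10% = 6% of Halcyon Holdings Ltd.
Chain via Vantage Capital LLC (R2): 30% × 30% = 9% of Halcyon Holdings Ltd.
Direct interest in Halcyon Holdings Ltd: 10%.
Chain via Crosswind Textiles S.p.A. (R2): 60% × 50% = 30% of Halcyon Holdings Ltd.
Aggregating (R1): 6% + 9% + 10% + 30% = 55%.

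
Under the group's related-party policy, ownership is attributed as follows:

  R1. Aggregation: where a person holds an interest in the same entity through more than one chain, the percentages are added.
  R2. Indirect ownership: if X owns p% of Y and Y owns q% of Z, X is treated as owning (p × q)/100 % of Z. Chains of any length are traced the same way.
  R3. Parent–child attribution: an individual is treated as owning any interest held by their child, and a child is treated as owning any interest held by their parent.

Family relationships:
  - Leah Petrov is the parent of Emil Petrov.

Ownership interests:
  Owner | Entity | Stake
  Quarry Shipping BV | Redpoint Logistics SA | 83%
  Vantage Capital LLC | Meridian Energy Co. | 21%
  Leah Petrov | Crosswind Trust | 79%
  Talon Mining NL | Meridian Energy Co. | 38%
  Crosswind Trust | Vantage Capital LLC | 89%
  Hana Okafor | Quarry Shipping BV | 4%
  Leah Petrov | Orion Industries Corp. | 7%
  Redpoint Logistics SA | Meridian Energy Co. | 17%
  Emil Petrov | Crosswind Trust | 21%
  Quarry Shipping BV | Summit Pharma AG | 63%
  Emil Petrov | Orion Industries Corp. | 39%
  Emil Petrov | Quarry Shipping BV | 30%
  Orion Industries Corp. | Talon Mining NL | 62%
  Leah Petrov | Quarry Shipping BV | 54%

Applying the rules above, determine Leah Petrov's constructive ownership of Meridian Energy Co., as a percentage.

41.38%

By parent–child attribution (R3), Leah Petrov is treated as also owning Emil Petrov's interest in Quarry Shipping BV, giving 54% + 30% = 84%.
By parent–child attribution (R3), Leah Petrov is treated as also owning Emil Petrov's interest in Orion Industries Corp, giving 7% + 39% = 46%.
By parent–child attribution (R3), Leah Petrov is treated as also owning Emil Petrov's interest in Crosswind Trust, giving 79% + 21% = 100%.
Chain via Quarry Shipping BV → Redpoint Logistics SA (R2): 84% × 83% × 17% = 11.8524% of Meridian Energy Co.
Chain via Orion Industries Corp. → Talon Mining NL (R2): 46% × 62% × 38% = 10.8376% of Meridian Energy Co.
Chain via Crosswind Trust → Vantage Capital LLC (R2): 100% × 89% × 21% = 18.69% of Meridian Energy Co.
Aggregating (R1): 11.8524% + 10.8376% + 18.69% = 41.38%.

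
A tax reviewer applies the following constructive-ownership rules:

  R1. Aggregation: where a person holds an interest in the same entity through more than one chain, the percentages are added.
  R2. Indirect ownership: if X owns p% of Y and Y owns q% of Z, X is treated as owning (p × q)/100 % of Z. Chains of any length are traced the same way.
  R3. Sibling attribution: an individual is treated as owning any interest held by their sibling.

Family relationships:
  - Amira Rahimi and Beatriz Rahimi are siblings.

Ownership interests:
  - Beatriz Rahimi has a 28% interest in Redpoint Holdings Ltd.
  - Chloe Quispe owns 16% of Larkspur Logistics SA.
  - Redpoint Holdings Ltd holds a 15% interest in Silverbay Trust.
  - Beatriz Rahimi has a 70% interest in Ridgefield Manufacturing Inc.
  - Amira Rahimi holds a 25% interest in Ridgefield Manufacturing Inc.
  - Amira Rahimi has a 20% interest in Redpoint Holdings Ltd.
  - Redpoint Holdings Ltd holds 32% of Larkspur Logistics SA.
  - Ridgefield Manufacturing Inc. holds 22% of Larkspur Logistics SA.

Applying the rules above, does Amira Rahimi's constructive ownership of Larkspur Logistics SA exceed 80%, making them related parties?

No

By sibling attribution (R3), Amira Rahimi is treated as also owning Beatriz Rahimi's interest in Ridgefield Manufacturing Inc, giving 25% + 70% = 95%.
By sibling attribution (R3), Amira Rahimi is treated as also owning Beatriz Rahimi's interest in Redpoint Holdings Ltd, giving 20% + 28% = 48%.
Chain via Ridgefield Manufacturing Inc. (R2): 95% × 22% = 20.9% of Larkspur Logistics SA.
Chain via Redpoint Holdings Ltd (R2): 48% × 32% = 15.36% of Larkspur Logistics SA.
Aggregating (R1): 20.9% + 15.36% = 36.26%.
36.26% does not exceed the 80% threshold, so Amira is not a related party to Larkspur Logistics SA.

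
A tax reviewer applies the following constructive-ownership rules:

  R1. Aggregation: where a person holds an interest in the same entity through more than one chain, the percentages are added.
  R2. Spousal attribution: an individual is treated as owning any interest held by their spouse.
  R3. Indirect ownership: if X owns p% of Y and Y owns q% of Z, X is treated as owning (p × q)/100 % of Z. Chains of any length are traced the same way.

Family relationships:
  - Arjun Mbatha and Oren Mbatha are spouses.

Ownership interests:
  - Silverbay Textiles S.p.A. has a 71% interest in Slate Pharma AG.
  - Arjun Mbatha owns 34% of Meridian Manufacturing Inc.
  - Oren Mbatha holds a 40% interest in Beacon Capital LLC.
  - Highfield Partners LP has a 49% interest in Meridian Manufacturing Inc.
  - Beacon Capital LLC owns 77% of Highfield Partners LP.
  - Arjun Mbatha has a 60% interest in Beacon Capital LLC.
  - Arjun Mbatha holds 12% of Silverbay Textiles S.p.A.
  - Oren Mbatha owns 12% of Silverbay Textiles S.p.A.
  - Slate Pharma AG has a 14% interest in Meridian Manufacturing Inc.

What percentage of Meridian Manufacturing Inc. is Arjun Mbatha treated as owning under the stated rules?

74.1156%

By spousal attribution (R2), Arjun Mbatha is treated as also owning Oren Mbatha's interest in Silverbay Textiles S.p.A, giving 12% + 12% = 24%.
By spousal attribution (R2), Arjun Mbatha is treated as also owning Oren Mbatha's interest in Beacon Capital LLC, giving 60% + 40% = 100%.
Chain via Silverbay Textiles S.p.A. → Slate Pharma AG (R3): 24% × 71% × 14% = 2.3856% of Meridian Manufacturing Inc.
Chain via Beacon Capital LLC → Highfield Partners LP (R3): 100% × 77% × 49% = 37.73% of Meridian Manufacturing Inc.
Direct interest in Meridian Manufacturing Inc: 34%.
Aggregating (R1): 2.3856% + 37.73% + 34% = 74.1156%.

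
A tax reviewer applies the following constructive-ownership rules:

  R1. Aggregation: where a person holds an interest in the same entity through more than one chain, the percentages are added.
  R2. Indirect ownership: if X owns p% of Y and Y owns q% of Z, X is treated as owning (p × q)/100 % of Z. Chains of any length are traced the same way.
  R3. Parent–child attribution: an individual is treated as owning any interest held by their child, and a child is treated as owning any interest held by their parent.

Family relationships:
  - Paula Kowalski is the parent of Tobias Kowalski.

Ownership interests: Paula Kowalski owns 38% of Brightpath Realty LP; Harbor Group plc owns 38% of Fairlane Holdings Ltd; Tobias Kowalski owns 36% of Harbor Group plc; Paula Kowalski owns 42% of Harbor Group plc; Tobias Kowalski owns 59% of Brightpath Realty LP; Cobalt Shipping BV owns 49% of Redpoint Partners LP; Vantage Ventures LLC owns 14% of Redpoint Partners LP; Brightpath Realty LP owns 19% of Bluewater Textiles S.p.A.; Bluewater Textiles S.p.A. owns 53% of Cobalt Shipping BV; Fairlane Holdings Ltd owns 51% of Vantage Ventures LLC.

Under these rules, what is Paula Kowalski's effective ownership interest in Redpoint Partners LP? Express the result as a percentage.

By parent–child attribution (R3), Paula Kowalski is treated as also owning Tobias Kowalski's interest in Brightpath Realty LP, giving 38% + 59% = 97%.
By parent–child attribution (R3), Paula Kowalski is treated as also owning Tobias Kowalski's interest in Harbor Group plc, giving 42% + 36% = 78%.
Chain via Brightpath Realty LP → Bluewater Textiles S.p.A. → Cobalt Shipping BV (R2): 97% × 19% × 53% × 49% = 4.786271% of Redpoint Partners LP.
Chain via Harbor Group plc → Fairlane Holdings Ltd → Vantage Ventures LLC (R2): 78% × 38% × 51% × 14% = 2.116296% of Redpoint Partners LP.
Aggregating (R1): 4.786271% + 2.116296% = 6.902567%.

6.902567%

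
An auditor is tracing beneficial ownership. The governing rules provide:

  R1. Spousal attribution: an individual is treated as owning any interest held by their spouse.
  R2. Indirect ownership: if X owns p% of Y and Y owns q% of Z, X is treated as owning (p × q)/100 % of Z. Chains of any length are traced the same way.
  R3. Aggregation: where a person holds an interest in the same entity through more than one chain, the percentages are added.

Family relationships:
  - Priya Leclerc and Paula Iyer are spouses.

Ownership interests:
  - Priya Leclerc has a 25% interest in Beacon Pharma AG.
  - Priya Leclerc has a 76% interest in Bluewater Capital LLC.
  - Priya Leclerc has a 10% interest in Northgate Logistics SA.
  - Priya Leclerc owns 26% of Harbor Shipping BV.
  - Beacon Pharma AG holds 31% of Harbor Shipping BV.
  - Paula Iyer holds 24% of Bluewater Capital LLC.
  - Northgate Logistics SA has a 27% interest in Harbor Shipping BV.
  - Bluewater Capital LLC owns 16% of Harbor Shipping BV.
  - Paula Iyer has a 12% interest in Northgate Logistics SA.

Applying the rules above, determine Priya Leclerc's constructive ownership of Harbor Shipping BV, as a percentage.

55.69%

By spousal attribution (R1), Priya Leclerc is treated as also owning Paula Iyer's interest in Northgate Logistics SA, giving 10% + 12% = 22%.
By spousal attribution (R1), Priya Leclerc is treated as also owning Paula Iyer's interest in Bluewater Capital LLC, giving 76% + 24% = 100%.
Chain via Beacon Pharma AG (R2): 25% × 31% = 7.75% of Harbor Shipping BV.
Chain via Northgate Logistics SA (R2): 22% × 27% = 5.94% of Harbor Shipping BV.
Chain via Bluewater Capital LLC (R2): 100% × 16% = 16% of Harbor Shipping BV.
Direct interest in Harbor Shipping BV: 26%.
Aggregating (R3): 7.75% + 5.94% + 16% + 26% = 55.69%.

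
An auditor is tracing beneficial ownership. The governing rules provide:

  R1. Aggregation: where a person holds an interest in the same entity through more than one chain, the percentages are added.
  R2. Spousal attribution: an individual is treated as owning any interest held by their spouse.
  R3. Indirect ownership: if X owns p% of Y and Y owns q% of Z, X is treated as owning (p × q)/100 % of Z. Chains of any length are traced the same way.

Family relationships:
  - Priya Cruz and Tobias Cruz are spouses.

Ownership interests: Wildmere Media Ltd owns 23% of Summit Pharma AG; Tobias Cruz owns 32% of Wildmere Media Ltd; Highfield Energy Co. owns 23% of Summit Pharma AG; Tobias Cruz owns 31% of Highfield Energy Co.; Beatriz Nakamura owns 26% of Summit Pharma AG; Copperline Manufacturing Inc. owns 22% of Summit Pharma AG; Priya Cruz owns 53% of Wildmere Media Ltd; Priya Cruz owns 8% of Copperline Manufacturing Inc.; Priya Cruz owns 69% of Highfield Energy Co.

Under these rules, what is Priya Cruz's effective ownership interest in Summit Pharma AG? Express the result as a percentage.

44.31%

By spousal attribution (R2), Priya Cruz is treated as also owning Tobias Cruz's interest in Highfield Energy Co, giving 69% + 31% = 100%.
By spousal attribution (R2), Priya Cruz is treated as also owning Tobias Cruz's interest in Wildmere Media Ltd, giving 53% + 32% = 85%.
Chain via Copperline Manufacturing Inc. (R3): 8% × 22% = 1.76% of Summit Pharma AG.
Chain via Highfield Energy Co. (R3): 100% × 23% = 23% of Summit Pharma AG.
Chain via Wildmere Media Ltd (R3): 85% × 23% = 19.55% of Summit Pharma AG.
Aggregating (R1): 1.76% + 23% + 19.55% = 44.31%.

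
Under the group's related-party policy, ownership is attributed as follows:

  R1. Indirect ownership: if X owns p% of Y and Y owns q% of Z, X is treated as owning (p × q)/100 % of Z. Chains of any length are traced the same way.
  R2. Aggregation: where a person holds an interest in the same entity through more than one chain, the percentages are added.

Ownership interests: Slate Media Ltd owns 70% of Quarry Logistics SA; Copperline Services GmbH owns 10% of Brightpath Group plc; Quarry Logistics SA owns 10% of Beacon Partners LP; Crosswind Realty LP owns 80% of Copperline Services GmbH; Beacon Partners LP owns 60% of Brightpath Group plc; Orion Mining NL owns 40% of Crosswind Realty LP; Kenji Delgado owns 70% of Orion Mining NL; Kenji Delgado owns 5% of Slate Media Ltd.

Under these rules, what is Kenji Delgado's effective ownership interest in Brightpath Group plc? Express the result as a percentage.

Chain via Slate Media Ltd → Quarry Logistics SA → Beacon Partners LP (R1): 5% × 70% × 10% × 60% = 0.21% of Brightpath Group plc.
Chain via Orion Mining NL → Crosswind Realty LP → Copperline Services GmbH (R1): 70% × 40% × 80% × 10% = 2.24% of Brightpath Group plc.
Aggregating (R2): 0.21% + 2.24% = 2.45%.

2.45%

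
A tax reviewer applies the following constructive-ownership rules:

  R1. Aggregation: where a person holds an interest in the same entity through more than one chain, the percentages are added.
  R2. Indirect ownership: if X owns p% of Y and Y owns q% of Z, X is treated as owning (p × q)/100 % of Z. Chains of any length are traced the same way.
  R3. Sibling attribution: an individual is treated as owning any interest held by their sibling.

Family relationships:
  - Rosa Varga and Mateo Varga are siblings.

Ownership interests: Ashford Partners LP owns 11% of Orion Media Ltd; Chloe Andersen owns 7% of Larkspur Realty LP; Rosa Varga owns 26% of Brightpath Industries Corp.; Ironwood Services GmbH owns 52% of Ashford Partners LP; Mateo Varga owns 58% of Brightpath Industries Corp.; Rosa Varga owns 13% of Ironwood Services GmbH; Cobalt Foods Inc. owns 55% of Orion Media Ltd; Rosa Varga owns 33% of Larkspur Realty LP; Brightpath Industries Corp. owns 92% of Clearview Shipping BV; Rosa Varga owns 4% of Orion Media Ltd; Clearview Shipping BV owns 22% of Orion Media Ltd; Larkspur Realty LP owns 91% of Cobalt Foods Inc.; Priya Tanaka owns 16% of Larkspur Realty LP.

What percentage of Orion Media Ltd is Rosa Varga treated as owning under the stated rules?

By sibling attribution (R3), Rosa Varga is treated as also owning Mateo Varga's interest in Brightpath Industries Corp, giving 26% + 58% = 84%.
Chain via Brightpath Industries Corp. → Clearview Shipping BV (R2): 84% × 92% × 22% = 17.0016% of Orion Media Ltd.
Chain via Ironwood Services GmbH → Ashford Partners LP (R2): 13% × 52% × 11% = 0.7436% of Orion Media Ltd.
Chain via Larkspur Realty LP → Cobalt Foods Inc. (R2): 33% × 91% × 55% = 16.5165% of Orion Media Ltd.
Direct interest in Orion Media Ltd: 4%.
Aggregating (R1): 17.0016% + 0.7436% + 16.5165% + 4% = 38.2617%.

38.2617%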